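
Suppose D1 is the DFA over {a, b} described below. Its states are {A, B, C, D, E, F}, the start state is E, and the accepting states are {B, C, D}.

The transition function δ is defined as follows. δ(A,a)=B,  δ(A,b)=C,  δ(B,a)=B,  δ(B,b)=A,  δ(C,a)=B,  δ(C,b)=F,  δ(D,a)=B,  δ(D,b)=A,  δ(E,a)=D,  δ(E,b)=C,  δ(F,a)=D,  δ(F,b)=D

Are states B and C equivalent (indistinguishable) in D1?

Every state is reachable, so we keep all 6.
Initial partition by acceptance: {B,C,D} | {A,E,F}.
The partition is now stable with 2 blocks: {B,C,D} | {A,E,F}.
B and C lie in the same block of the stable partition, so they are equivalent — no string distinguishes them.

Yes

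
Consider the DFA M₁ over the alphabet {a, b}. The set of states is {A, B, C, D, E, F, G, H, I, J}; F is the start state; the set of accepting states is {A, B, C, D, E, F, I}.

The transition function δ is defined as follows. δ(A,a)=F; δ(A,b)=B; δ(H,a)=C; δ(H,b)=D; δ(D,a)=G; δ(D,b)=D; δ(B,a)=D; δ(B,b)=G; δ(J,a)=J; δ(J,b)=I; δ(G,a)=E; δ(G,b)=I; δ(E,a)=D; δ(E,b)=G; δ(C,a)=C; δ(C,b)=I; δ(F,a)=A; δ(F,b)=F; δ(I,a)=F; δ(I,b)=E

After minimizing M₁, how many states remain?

States {C,H,J} cannot be reached from the start state, so discard them.
Start with accepting vs non-accepting: {A,B,D,E,F,I} | {G}.
Refine {A,B,D,E,F,I} on symbol a: members go to different blocks, giving {A,B,E,F,I} and {D}.
On input a, block {A,B,E,F,I} splits into {A,F,I} and {B,E}.
Refine {A,F,I} on symbol b: members go to different blocks, giving {A,I} and {F}.
Stable partition: {A,I} | {G} | {D} | {B,E} | {F} — 5 equivalence classes.

5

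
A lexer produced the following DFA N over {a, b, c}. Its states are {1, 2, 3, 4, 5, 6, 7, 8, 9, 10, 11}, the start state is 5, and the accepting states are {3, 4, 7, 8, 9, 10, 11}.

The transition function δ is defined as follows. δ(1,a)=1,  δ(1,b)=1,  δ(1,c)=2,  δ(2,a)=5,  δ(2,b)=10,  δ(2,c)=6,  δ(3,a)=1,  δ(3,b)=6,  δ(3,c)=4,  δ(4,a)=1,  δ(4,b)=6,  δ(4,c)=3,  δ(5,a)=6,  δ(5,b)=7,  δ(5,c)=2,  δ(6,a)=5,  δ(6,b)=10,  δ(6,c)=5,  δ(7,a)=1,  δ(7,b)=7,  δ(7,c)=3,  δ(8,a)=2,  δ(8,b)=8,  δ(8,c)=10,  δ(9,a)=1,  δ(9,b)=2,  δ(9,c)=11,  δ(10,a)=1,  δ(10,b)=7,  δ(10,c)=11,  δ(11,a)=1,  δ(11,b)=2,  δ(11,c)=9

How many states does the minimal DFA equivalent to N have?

4

First remove the unreachable states {8}; 10 states remain.
P0 = {3,4,7,9,10,11} | {1,2,5,6}.
On input b, block {3,4,7,9,10,11} splits into {3,4,9,11} and {7,10}.
Refine {1,2,5,6} on symbol b: members go to different blocks, giving {2,5,6} and {1}.
The partition is now stable with 4 blocks: {3,4,9,11} | {2,5,6} | {7,10} | {1}.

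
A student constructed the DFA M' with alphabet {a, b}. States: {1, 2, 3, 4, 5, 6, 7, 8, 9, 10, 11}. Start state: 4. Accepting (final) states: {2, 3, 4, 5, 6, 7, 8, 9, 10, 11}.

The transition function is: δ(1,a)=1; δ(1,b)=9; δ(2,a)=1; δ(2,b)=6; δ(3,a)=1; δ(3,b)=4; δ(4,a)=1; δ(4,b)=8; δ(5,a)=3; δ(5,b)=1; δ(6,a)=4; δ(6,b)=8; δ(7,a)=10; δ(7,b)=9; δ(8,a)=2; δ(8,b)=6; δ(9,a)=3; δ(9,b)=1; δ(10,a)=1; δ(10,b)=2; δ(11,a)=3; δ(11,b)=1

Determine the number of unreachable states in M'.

4

Starting at 4 and following transitions, the reachable set is {1, 2, 3, 4, 6, 8, 9}. That leaves 5, 7, 10, 11 unreachable — 4 in total.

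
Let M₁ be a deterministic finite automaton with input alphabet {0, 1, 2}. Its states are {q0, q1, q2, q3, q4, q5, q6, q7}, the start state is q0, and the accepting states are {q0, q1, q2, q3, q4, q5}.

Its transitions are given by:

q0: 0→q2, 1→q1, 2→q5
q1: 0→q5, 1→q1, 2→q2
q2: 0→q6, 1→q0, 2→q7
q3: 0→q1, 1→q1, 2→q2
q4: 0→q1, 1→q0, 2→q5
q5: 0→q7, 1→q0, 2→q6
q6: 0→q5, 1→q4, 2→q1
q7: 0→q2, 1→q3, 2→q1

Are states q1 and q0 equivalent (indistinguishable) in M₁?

P0 = {q0,q1,q2,q3,q4,q5} | {q6,q7}.
Refine {q0,q1,q2,q3,q4,q5} on symbol 0: members go to different blocks, giving {q0,q1,q3,q4} and {q2,q5}.
Refine {q0,q1,q3,q4} on symbol 0: members go to different blocks, giving {q0,q1} and {q3,q4}.
Stable partition: {q0,q1} | {q6,q7} | {q2,q5} | {q3,q4} — 4 equivalence classes.
q1 and q0 lie in the same block of the stable partition, so they are equivalent — no string distinguishes them.

Yes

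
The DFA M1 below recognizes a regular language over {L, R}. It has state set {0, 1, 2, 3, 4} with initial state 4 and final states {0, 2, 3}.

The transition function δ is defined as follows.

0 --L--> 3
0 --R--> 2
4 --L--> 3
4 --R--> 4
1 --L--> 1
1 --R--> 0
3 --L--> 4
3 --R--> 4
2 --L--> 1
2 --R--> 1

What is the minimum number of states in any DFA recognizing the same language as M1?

States {0,1,2} cannot be reached from the start state, so discard them.
P0 = {3} | {4}.
No further refinement is possible. Final partition (2 blocks): {3} | {4}.

2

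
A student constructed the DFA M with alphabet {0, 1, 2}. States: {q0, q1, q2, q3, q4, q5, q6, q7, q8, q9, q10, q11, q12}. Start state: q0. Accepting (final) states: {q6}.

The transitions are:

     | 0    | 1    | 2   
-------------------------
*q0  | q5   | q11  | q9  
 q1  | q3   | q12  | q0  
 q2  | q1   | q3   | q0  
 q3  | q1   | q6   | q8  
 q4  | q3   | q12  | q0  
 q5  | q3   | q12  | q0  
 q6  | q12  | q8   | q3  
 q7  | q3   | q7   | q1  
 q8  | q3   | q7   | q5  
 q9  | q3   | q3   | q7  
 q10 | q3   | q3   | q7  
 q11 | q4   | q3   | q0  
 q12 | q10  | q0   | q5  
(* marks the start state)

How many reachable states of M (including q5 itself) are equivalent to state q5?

3

Reachable states from the start: {q0,q1,q3,q4,q5,q6,q7,q8,q9,q10,q11,q12}. Unreachable: {q2} — drop them.
Start with accepting vs non-accepting: {q6} | {q0,q1,q3,q4,q5,q7,q8,q9,q10,q11,q12}.
On input 1, block {q0,q1,q3,q4,q5,q7,q8,q9,q10,q11,q12} splits into {q0,q1,q4,q5,q7,q8,q9,q10,q11,q12} and {q3}.
On input 0, block {q0,q1,q4,q5,q7,q8,q9,q10,q11,q12} splits into {q1,q4,q5,q7,q8,q9,q10} and {q0,q11,q12}.
Split {q1,q4,q5,q7,q8,q9,q10} by δ(·,1) → {q1,q4,q5} and {q7,q8} and {q9,q10}.
Split {q0,q11,q12} by δ(·,0) → {q0,q11} and {q12}.
Refine {q0,q11} on symbol 1: members go to different blocks, giving {q0} and {q11}.
No further refinement is possible. Final partition (8 blocks): {q6} | {q1,q4,q5} | {q3} | {q0} | {q7,q8} | {q9,q10} | {q12} | {q11}.
State q5 belongs to the block {q1,q4,q5}, which has 3 states.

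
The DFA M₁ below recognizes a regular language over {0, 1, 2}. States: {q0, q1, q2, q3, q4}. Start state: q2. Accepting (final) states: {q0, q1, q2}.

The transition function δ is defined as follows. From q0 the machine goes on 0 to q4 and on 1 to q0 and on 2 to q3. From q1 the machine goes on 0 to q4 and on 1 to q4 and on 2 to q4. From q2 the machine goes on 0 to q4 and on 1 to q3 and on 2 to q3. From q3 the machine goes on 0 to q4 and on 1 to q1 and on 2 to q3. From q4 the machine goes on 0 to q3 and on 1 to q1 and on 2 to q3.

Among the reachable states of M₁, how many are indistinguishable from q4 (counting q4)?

Reachable states from the start: {q1,q2,q3,q4}. Unreachable: {q0} — drop them.
Start with accepting vs non-accepting: {q1,q2} | {q3,q4}.
Stable partition: {q1,q2} | {q3,q4} — 2 equivalence classes.
State q4 belongs to the block {q3,q4}, which has 2 states.

2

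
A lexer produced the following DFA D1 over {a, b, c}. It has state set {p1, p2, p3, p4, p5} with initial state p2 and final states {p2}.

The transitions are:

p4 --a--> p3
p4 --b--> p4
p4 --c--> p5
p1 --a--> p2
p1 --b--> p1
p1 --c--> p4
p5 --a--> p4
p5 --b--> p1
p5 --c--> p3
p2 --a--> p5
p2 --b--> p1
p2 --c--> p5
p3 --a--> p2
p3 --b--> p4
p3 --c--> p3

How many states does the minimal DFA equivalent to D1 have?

Initial partition by acceptance: {p2} | {p1,p3,p4,p5}.
On input a, block {p1,p3,p4,p5} splits into {p1,p3} and {p4,p5}.
On input b, block {p1,p3} splits into {p1} and {p3}.
On input a, block {p4,p5} splits into {p4} and {p5}.
No further refinement is possible. Final partition (5 blocks): {p2} | {p1} | {p4} | {p3} | {p5}.

5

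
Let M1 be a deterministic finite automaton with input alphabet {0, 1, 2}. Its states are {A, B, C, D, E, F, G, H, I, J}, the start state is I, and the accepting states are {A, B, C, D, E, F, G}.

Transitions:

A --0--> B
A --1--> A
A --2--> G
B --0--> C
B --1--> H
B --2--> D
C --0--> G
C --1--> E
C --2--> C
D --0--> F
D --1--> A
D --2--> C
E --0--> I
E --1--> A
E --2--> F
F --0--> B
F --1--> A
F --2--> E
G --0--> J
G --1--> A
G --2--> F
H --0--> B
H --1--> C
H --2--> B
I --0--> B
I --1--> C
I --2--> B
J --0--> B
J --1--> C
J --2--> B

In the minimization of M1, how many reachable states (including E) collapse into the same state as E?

All states are reachable from the start state.
Initial partition by acceptance: {A,B,C,D,E,F,G} | {H,I,J}.
On input 0, block {A,B,C,D,E,F,G} splits into {A,B,C,D,F} and {E,G}.
Refine {A,B,C,D,F} on symbol 0: members go to different blocks, giving {A,B,D,F} and {C}.
Refine {A,B,D,F} on symbol 0: members go to different blocks, giving {A,D,F} and {B}.
Refine {A,D,F} on symbol 0: members go to different blocks, giving {A,F} and {D}.
Stable partition: {A,F} | {H,I,J} | {E,G} | {C} | {B} | {D} — 6 equivalence classes.
The equivalence class containing E is {E,G}, of size 2.

2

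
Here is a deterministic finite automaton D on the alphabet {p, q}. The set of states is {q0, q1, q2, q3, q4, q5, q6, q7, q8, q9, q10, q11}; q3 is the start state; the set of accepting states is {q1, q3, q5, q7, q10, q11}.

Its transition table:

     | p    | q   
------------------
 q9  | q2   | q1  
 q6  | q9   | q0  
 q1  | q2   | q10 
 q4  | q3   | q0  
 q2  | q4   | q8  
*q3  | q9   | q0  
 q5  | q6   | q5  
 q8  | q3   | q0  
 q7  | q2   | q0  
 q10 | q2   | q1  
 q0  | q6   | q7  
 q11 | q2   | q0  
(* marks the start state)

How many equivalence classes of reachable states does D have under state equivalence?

First remove the unreachable states {q5,q11}; 10 states remain.
Initial partition by acceptance: {q1,q3,q7,q10} | {q0,q2,q4,q6,q8,q9}.
Split {q1,q3,q7,q10} by δ(·,q) → {q1,q10} and {q3,q7}.
On input p, block {q0,q2,q4,q6,q8,q9} splits into {q0,q2,q6,q9} and {q4,q8}.
On input p, block {q0,q2,q6,q9} splits into {q0,q6,q9} and {q2}.
Refine {q0,q6,q9} on symbol p: members go to different blocks, giving {q0,q6} and {q9}.
Split {q0,q6} by δ(·,p) → {q0} and {q6}.
Refine {q3,q7} on symbol p: members go to different blocks, giving {q3} and {q7}.
Stable partition: {q1,q10} | {q0} | {q3} | {q4,q8} | {q2} | {q9} | {q6} | {q7} — 8 equivalence classes.

8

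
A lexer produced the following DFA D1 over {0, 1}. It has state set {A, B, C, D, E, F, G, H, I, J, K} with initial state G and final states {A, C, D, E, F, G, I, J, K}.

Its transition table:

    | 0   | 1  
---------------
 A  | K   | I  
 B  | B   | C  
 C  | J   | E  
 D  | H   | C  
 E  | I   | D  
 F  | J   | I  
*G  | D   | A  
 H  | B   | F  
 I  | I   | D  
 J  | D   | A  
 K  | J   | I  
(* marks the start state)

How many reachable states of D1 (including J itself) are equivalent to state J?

All states are reachable from the start state.
P0 = {A,C,D,E,F,G,I,J,K} | {B,H}.
Split {A,C,D,E,F,G,I,J,K} by δ(·,0) → {A,C,E,F,G,I,J,K} and {D}.
Split {A,C,E,F,G,I,J,K} by δ(·,0) → {A,C,E,F,I,K} and {G,J}.
Split {A,C,E,F,I,K} by δ(·,0) → {A,E,I} and {C,F,K}.
On input 0, block {A,E,I} splits into {E,I} and {A}.
The partition is now stable with 6 blocks: {E,I} | {B,H} | {D} | {G,J} | {C,F,K} | {A}.
The equivalence class containing J is {G,J}, of size 2.

2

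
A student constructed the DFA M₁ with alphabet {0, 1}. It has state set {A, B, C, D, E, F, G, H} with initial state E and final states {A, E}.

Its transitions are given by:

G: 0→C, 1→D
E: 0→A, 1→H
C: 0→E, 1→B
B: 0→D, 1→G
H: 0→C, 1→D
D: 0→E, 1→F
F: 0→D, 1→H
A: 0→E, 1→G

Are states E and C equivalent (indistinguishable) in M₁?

Every state is reachable, so we keep all 8.
Initial partition by acceptance: {A,E} | {B,C,D,F,G,H}.
On input 0, block {B,C,D,F,G,H} splits into {B,F,G,H} and {C,D}.
Refine {B,F,G,H} on symbol 1: members go to different blocks, giving {B,F} and {G,H}.
Stable partition: {A,E} | {B,F} | {C,D} | {G,H} — 4 equivalence classes.
E and C end up in different blocks, so they are distinguishable. For instance, the string 'ε' is accepted from only E.

No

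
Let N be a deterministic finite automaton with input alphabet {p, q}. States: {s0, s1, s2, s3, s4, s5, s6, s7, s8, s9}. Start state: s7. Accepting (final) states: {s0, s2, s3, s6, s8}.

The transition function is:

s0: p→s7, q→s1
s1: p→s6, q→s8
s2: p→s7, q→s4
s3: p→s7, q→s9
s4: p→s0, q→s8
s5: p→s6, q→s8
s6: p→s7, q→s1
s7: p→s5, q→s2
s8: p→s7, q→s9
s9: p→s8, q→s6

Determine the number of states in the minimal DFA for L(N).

3

Reachable states from the start: {s0,s1,s2,s4,s5,s6,s7,s8,s9}. Unreachable: {s3} — drop them.
Initial partition by acceptance: {s0,s2,s6,s8} | {s1,s4,s5,s7,s9}.
Refine {s1,s4,s5,s7,s9} on symbol p: members go to different blocks, giving {s1,s4,s5,s9} and {s7}.
No further refinement is possible. Final partition (3 blocks): {s0,s2,s6,s8} | {s1,s4,s5,s9} | {s7}.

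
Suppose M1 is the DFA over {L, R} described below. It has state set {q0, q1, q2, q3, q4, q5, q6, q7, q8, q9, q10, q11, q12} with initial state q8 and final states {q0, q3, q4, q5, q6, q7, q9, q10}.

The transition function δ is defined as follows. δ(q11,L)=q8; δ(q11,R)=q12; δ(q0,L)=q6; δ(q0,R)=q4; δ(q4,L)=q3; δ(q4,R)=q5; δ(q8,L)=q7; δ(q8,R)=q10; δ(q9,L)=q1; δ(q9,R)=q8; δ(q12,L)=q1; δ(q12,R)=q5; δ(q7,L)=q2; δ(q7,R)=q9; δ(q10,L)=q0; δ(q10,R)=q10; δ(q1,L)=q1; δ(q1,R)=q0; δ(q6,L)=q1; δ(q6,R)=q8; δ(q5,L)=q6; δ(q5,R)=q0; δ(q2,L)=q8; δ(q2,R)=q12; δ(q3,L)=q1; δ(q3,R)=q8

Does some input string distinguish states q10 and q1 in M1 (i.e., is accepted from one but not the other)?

States {q11} cannot be reached from the start state, so discard them.
Initial partition by acceptance: {q0,q3,q4,q5,q6,q7,q9,q10} | {q1,q2,q8,q12}.
Split {q0,q3,q4,q5,q6,q7,q9,q10} by δ(·,L) → {q0,q4,q5,q10} and {q3,q6,q7,q9}.
Refine {q0,q4,q5,q10} on symbol L: members go to different blocks, giving {q0,q4,q5} and {q10}.
Split {q1,q2,q8,q12} by δ(·,L) → {q1,q2,q12} and {q8}.
On input L, block {q1,q2,q12} splits into {q1,q12} and {q2}.
On input L, block {q3,q6,q7,q9} splits into {q3,q6,q9} and {q7}.
The partition is now stable with 7 blocks: {q0,q4,q5} | {q1,q12} | {q3,q6,q9} | {q10} | {q8} | {q2} | {q7}.
q10 and q1 end up in different blocks, so they are distinguishable. For instance, the string 'ε' is accepted from only q10.

Yes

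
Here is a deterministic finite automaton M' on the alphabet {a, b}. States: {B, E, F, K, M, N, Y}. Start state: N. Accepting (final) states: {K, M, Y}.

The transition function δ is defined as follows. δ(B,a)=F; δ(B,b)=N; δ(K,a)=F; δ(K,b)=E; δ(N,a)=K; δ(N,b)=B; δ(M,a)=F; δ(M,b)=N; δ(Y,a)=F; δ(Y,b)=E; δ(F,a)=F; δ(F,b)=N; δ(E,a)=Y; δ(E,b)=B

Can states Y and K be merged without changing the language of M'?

Yes

First remove the unreachable states {M}; 6 states remain.
P0 = {K,Y} | {B,E,F,N}.
Refine {B,E,F,N} on symbol a: members go to different blocks, giving {B,F} and {E,N}.
No further refinement is possible. Final partition (3 blocks): {K,Y} | {B,F} | {E,N}.
Y and K lie in the same block of the stable partition, so they are equivalent — no string distinguishes them.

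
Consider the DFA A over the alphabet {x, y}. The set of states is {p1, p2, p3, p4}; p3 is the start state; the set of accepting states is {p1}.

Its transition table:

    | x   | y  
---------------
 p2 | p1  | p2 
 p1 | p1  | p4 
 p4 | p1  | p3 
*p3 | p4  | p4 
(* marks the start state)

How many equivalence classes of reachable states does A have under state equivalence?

3

States {p2} cannot be reached from the start state, so discard them.
Initial partition by acceptance: {p1} | {p3,p4}.
Refine {p3,p4} on symbol x: members go to different blocks, giving {p3} and {p4}.
Stable partition: {p1} | {p3} | {p4} — 3 equivalence classes.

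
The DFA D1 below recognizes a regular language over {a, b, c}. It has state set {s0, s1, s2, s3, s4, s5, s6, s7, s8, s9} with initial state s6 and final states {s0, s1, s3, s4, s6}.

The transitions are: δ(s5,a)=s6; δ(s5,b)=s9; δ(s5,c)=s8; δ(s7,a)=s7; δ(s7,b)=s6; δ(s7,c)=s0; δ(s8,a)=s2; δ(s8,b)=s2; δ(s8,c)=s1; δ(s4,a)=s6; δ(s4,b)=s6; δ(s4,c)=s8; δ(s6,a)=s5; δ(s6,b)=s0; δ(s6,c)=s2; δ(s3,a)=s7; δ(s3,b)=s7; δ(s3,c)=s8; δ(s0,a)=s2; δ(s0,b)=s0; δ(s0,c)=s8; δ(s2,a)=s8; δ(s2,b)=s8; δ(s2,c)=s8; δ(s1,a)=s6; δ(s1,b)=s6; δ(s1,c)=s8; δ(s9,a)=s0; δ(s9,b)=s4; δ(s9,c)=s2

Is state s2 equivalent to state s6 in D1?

No

Reachable states from the start: {s0,s1,s2,s4,s5,s6,s8,s9}. Unreachable: {s3,s7} — drop them.
Start with accepting vs non-accepting: {s0,s1,s4,s6} | {s2,s5,s8,s9}.
On input a, block {s0,s1,s4,s6} splits into {s0,s6} and {s1,s4}.
Split {s2,s5,s8,s9} by δ(·,a) → {s2,s8} and {s5,s9}.
Refine {s0,s6} on symbol a: members go to different blocks, giving {s0} and {s6}.
Split {s2,s8} by δ(·,c) → {s2} and {s8}.
Refine {s5,s9} on symbol a: members go to different blocks, giving {s5} and {s9}.
The partition is now stable with 7 blocks: {s0} | {s2} | {s1,s4} | {s5} | {s6} | {s8} | {s9}.
s2 and s6 end up in different blocks, so they are distinguishable. For instance, the string 'ε' is accepted from only s6.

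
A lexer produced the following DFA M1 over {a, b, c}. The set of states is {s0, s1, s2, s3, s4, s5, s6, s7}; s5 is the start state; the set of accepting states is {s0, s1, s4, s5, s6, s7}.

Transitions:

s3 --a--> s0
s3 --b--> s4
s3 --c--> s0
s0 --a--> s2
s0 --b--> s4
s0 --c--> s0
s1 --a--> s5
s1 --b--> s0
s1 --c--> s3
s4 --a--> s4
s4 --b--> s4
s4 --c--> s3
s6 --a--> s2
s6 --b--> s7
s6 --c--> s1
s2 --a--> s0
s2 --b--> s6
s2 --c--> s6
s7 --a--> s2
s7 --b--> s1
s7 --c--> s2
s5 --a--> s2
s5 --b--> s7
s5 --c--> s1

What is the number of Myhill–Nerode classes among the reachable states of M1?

7

All states are reachable from the start state.
Initial partition by acceptance: {s0,s1,s4,s5,s6,s7} | {s2,s3}.
Split {s0,s1,s4,s5,s6,s7} by δ(·,a) → {s0,s5,s6,s7} and {s1,s4}.
Split {s0,s5,s6,s7} by δ(·,b) → {s0,s7} and {s5,s6}.
Refine {s0,s7} on symbol c: members go to different blocks, giving {s0} and {s7}.
Refine {s2,s3} on symbol b: members go to different blocks, giving {s2} and {s3}.
Split {s1,s4} by δ(·,a) → {s1} and {s4}.
No further refinement is possible. Final partition (7 blocks): {s0} | {s2} | {s1} | {s5,s6} | {s7} | {s3} | {s4}.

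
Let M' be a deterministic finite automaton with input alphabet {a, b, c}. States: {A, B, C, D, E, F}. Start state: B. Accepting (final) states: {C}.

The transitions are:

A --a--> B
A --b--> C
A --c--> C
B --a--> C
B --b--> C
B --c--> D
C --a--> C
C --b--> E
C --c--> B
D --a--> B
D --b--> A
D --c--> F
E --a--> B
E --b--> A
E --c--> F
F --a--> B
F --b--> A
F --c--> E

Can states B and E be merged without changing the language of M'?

No

Start with accepting vs non-accepting: {C} | {A,B,D,E,F}.
Split {A,B,D,E,F} by δ(·,a) → {A,D,E,F} and {B}.
Split {A,D,E,F} by δ(·,b) → {D,E,F} and {A}.
Stable partition: {C} | {D,E,F} | {B} | {A} — 4 equivalence classes.
B and E end up in different blocks, so they are distinguishable. For instance, the string 'a' is accepted from only B.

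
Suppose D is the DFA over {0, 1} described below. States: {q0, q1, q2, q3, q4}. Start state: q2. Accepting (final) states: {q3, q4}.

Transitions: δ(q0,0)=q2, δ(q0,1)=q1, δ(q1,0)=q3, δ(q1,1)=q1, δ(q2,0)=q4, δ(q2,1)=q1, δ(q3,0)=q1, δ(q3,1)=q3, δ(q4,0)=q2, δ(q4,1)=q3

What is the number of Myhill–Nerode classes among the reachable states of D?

2

States {q0} cannot be reached from the start state, so discard them.
Start with accepting vs non-accepting: {q3,q4} | {q1,q2}.
The partition is now stable with 2 blocks: {q3,q4} | {q1,q2}.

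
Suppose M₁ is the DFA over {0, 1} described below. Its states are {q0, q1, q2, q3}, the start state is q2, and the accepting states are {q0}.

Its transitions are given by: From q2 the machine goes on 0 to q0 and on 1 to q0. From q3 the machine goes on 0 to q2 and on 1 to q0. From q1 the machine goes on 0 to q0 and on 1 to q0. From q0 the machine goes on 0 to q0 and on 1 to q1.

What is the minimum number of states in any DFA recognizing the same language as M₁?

2

States {q3} cannot be reached from the start state, so discard them.
Start with accepting vs non-accepting: {q0} | {q1,q2}.
No further refinement is possible. Final partition (2 blocks): {q0} | {q1,q2}.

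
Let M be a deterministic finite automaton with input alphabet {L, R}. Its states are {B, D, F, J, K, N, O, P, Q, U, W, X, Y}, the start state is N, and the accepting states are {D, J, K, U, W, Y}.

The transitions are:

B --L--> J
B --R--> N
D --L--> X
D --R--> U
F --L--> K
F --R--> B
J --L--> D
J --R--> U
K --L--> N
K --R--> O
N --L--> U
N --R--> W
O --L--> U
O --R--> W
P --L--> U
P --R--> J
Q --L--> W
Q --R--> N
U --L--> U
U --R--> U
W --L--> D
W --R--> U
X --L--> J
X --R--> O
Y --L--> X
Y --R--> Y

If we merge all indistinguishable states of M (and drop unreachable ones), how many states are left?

5

States {B,F,K,P,Q,Y} cannot be reached from the start state, so discard them.
Initial partition by acceptance: {D,J,U,W} | {N,O,X}.
Refine {D,J,U,W} on symbol L: members go to different blocks, giving {J,U,W} and {D}.
Refine {J,U,W} on symbol L: members go to different blocks, giving {J,W} and {U}.
Split {N,O,X} by δ(·,L) → {N,O} and {X}.
The partition is now stable with 5 blocks: {J,W} | {N,O} | {D} | {U} | {X}.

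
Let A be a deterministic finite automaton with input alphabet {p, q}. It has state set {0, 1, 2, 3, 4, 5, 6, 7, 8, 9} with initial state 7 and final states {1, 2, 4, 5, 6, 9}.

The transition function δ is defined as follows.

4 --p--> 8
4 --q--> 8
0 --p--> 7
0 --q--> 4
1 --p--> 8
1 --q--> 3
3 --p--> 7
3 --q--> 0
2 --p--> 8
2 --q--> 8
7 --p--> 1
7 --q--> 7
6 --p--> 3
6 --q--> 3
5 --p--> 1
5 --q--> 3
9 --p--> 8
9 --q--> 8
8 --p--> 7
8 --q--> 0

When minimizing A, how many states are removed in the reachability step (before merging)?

4

No path from 7 leads to 2, 5, 6, 9; the other 6 states are all reachable.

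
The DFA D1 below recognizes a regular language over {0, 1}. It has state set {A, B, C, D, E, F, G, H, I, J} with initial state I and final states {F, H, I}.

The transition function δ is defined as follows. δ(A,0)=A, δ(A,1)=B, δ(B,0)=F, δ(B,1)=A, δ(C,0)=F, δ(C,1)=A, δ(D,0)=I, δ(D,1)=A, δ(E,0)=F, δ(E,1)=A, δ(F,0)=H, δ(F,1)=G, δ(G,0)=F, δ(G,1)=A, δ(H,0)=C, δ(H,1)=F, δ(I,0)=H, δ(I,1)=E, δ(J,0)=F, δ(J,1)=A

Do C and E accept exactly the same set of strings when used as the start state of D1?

Yes

First remove the unreachable states {D,J}; 8 states remain.
Start with accepting vs non-accepting: {F,H,I} | {A,B,C,E,G}.
On input 0, block {F,H,I} splits into {F,I} and {H}.
Split {A,B,C,E,G} by δ(·,0) → {B,C,E,G} and {A}.
The partition is now stable with 4 blocks: {F,I} | {B,C,E,G} | {H} | {A}.
C and E lie in the same block of the stable partition, so they are equivalent — no string distinguishes them.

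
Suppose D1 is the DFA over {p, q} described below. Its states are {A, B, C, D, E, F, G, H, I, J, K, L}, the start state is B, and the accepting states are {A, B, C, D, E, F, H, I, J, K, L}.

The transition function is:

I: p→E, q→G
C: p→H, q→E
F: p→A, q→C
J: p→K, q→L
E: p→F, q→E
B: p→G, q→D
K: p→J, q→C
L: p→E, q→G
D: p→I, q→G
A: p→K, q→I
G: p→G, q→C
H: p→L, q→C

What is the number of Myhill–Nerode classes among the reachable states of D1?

9

P0 = {A,B,C,D,E,F,H,I,J,K,L} | {G}.
Split {A,B,C,D,E,F,H,I,J,K,L} by δ(·,p) → {A,C,D,E,F,H,I,J,K,L} and {B}.
Refine {A,C,D,E,F,H,I,J,K,L} on symbol q: members go to different blocks, giving {A,C,E,F,H,J,K} and {D,I,L}.
Refine {A,C,E,F,H,J,K} on symbol p: members go to different blocks, giving {A,C,E,F,J,K} and {H}.
Split {A,C,E,F,J,K} by δ(·,p) → {A,E,F,J,K} and {C}.
Split {A,E,F,J,K} by δ(·,q) → {A,J} and {F,K} and {E}.
On input p, block {D,I,L} splits into {I,L} and {D}.
No further refinement is possible. Final partition (9 blocks): {A,J} | {G} | {B} | {I,L} | {H} | {C} | {F,K} | {E} | {D}.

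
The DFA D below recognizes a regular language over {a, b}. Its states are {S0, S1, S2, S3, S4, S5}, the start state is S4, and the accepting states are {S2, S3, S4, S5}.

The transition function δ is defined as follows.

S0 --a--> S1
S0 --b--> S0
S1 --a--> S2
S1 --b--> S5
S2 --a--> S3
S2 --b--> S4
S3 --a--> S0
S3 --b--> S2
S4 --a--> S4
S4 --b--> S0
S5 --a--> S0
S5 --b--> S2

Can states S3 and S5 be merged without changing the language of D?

Every state is reachable, so we keep all 6.
Start with accepting vs non-accepting: {S2,S3,S4,S5} | {S0,S1}.
On input a, block {S2,S3,S4,S5} splits into {S2,S4} and {S3,S5}.
Refine {S2,S4} on symbol a: members go to different blocks, giving {S2} and {S4}.
On input a, block {S0,S1} splits into {S0} and {S1}.
The partition is now stable with 5 blocks: {S2} | {S0} | {S3,S5} | {S4} | {S1}.
S3 and S5 lie in the same block of the stable partition, so they are equivalent — no string distinguishes them.

Yes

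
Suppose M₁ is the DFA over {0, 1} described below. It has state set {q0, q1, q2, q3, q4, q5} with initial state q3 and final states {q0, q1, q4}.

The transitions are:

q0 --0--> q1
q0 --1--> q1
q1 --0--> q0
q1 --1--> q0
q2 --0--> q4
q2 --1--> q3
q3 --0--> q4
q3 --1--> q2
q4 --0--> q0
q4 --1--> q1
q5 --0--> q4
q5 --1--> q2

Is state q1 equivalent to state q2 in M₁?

First remove the unreachable states {q5}; 5 states remain.
Initial partition by acceptance: {q0,q1,q4} | {q2,q3}.
No further refinement is possible. Final partition (2 blocks): {q0,q1,q4} | {q2,q3}.
q1 and q2 end up in different blocks, so they are distinguishable. For instance, the string 'ε' is accepted from only q1.

No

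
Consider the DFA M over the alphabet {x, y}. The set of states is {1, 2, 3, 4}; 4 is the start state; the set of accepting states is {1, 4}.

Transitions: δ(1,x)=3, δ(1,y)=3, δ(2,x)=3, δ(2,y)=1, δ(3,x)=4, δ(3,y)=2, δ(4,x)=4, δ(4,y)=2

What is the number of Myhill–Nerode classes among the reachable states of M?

Initial partition by acceptance: {1,4} | {2,3}.
Split {1,4} by δ(·,x) → {1} and {4}.
On input x, block {2,3} splits into {2} and {3}.
Stable partition: {1} | {2} | {4} | {3} — 4 equivalence classes.

4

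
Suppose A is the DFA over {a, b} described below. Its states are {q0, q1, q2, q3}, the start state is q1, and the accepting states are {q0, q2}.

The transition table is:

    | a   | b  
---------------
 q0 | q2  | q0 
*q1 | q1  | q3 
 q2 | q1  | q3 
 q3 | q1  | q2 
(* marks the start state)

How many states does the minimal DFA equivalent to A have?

3

First remove the unreachable states {q0}; 3 states remain.
Initial partition by acceptance: {q2} | {q1,q3}.
Refine {q1,q3} on symbol b: members go to different blocks, giving {q1} and {q3}.
No further refinement is possible. Final partition (3 blocks): {q2} | {q1} | {q3}.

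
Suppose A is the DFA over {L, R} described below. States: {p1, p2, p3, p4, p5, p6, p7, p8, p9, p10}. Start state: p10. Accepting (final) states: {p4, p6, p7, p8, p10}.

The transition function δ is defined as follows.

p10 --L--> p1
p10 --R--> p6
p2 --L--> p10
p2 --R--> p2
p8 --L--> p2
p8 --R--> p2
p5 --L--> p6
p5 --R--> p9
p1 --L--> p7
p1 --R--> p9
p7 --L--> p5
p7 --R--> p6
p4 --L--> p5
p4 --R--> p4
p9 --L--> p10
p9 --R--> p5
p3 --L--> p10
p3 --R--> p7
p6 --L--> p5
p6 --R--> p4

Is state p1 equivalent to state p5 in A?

Yes

States {p2,p3,p8} cannot be reached from the start state, so discard them.
P0 = {p4,p6,p7,p10} | {p1,p5,p9}.
No further refinement is possible. Final partition (2 blocks): {p4,p6,p7,p10} | {p1,p5,p9}.
p1 and p5 lie in the same block of the stable partition, so they are equivalent — no string distinguishes them.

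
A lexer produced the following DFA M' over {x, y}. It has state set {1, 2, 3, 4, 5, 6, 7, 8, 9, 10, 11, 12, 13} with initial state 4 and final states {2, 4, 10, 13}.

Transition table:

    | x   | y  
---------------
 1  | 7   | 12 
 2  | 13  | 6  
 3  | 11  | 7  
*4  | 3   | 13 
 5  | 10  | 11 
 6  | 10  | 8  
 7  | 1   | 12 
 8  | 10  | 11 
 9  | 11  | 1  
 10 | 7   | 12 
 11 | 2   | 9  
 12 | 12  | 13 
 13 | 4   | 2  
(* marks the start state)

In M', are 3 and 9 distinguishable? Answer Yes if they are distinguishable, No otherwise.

No

First remove the unreachable states {5}; 12 states remain.
Initial partition by acceptance: {2,4,10,13} | {1,3,6,7,8,9,11,12}.
Split {2,4,10,13} by δ(·,x) → {2,13} and {4,10}.
On input x, block {2,13} splits into {2} and {13}.
On input x, block {1,3,6,7,8,9,11,12} splits into {1,3,7,9,12} and {6,8} and {11}.
On input x, block {1,3,7,9,12} splits into {1,7,12} and {3,9}.
Refine {1,7,12} on symbol y: members go to different blocks, giving {1,7} and {12}.
Split {4,10} by δ(·,x) → {4} and {10}.
On input y, block {6,8} splits into {6} and {8}.
The partition is now stable with 10 blocks: {2} | {1,7} | {4} | {13} | {6} | {11} | {3,9} | {12} | {10} | {8}.
3 and 9 lie in the same block of the stable partition, so they are equivalent — no string distinguishes them.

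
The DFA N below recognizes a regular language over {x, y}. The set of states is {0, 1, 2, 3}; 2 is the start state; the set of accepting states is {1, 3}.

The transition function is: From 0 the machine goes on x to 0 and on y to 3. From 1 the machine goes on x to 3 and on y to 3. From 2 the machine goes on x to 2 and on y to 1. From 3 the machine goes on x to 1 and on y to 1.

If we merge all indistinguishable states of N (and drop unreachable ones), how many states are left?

2

Reachable states from the start: {1,2,3}. Unreachable: {0} — drop them.
Initial partition by acceptance: {1,3} | {2}.
No further refinement is possible. Final partition (2 blocks): {1,3} | {2}.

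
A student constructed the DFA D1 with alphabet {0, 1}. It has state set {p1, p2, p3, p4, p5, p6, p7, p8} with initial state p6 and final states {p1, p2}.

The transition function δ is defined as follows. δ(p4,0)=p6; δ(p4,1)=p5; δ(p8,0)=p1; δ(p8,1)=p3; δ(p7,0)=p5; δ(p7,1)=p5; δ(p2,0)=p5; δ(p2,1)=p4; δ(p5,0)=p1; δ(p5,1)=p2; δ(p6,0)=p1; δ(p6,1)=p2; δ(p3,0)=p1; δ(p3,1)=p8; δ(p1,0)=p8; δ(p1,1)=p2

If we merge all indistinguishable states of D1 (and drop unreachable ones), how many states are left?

States {p7} cannot be reached from the start state, so discard them.
P0 = {p1,p2} | {p3,p4,p5,p6,p8}.
Refine {p1,p2} on symbol 1: members go to different blocks, giving {p1} and {p2}.
On input 0, block {p3,p4,p5,p6,p8} splits into {p3,p5,p6,p8} and {p4}.
Refine {p3,p5,p6,p8} on symbol 1: members go to different blocks, giving {p3,p8} and {p5,p6}.
The partition is now stable with 5 blocks: {p1} | {p3,p8} | {p2} | {p4} | {p5,p6}.

5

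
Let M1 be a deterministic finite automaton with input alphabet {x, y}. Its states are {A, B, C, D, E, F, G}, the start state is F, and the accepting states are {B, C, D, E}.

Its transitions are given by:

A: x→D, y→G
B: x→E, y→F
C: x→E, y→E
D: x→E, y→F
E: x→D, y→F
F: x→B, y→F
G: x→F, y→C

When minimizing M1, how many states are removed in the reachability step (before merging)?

3

BFS from F reaches {B, D, E, F}; the 3 state(s) A, C, G are never visited.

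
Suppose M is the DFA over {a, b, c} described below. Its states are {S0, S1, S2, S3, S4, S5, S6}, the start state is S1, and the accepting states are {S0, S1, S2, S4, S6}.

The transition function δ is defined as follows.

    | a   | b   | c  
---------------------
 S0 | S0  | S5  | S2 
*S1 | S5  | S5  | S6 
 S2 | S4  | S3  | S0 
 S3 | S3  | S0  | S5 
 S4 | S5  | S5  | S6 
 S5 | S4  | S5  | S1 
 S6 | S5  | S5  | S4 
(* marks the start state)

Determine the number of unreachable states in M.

Starting at S1 and following transitions, the reachable set is {S1, S4, S5, S6}. That leaves S0, S2, S3 unreachable — 3 in total.

3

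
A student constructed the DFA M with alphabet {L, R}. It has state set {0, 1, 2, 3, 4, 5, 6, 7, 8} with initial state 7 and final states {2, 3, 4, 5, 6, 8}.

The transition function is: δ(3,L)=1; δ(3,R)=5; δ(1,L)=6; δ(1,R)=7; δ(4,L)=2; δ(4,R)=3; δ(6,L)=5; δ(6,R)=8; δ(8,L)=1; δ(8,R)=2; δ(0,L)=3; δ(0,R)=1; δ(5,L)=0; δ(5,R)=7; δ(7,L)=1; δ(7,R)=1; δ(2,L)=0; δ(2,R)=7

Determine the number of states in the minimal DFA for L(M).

6

Reachable states from the start: {0,1,2,3,5,6,7,8}. Unreachable: {4} — drop them.
Initial partition by acceptance: {2,3,5,6,8} | {0,1,7}.
On input L, block {2,3,5,6,8} splits into {2,3,5,8} and {6}.
Refine {2,3,5,8} on symbol R: members go to different blocks, giving {2,5} and {3,8}.
On input L, block {0,1,7} splits into {0} and {1} and {7}.
No further refinement is possible. Final partition (6 blocks): {2,5} | {0} | {6} | {3,8} | {1} | {7}.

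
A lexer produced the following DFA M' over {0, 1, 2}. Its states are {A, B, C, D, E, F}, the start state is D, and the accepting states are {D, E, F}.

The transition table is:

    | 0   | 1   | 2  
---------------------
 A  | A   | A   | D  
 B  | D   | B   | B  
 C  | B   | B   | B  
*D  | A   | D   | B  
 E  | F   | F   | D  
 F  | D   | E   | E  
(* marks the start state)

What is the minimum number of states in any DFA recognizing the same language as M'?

States {C,E,F} cannot be reached from the start state, so discard them.
Initial partition by acceptance: {D} | {A,B}.
On input 0, block {A,B} splits into {A} and {B}.
The partition is now stable with 3 blocks: {D} | {A} | {B}.

3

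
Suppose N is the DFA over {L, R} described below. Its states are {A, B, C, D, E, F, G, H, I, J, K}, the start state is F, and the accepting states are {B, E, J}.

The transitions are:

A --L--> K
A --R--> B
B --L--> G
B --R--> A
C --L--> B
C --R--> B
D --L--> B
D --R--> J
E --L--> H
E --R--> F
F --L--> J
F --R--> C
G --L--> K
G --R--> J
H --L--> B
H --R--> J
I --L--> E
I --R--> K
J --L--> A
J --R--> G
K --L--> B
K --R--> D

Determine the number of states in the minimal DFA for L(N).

States {E,H,I} cannot be reached from the start state, so discard them.
Start with accepting vs non-accepting: {B,J} | {A,C,D,F,G,K}.
Split {A,C,D,F,G,K} by δ(·,L) → {C,D,F,K} and {A,G}.
Refine {C,D,F,K} on symbol R: members go to different blocks, giving {C,D} and {F,K}.
No further refinement is possible. Final partition (4 blocks): {B,J} | {C,D} | {A,G} | {F,K}.

4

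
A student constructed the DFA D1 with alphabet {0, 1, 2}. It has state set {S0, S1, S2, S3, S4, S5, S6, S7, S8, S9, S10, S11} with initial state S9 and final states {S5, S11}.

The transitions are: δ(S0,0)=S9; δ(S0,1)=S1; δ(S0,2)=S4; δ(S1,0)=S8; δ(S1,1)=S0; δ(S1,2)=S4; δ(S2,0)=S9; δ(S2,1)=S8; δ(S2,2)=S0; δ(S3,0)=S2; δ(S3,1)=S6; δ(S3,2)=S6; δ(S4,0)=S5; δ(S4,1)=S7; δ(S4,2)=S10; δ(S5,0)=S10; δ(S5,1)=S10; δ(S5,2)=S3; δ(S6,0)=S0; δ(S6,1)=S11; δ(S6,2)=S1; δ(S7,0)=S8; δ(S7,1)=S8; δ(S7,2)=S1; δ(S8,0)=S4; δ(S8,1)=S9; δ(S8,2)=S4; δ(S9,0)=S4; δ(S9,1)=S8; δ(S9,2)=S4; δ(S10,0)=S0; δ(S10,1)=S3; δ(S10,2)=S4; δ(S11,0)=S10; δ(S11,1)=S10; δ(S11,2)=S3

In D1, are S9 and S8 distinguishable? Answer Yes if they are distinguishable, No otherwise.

No

Initial partition by acceptance: {S5,S11} | {S0,S1,S2,S3,S4,S6,S7,S8,S9,S10}.
Refine {S0,S1,S2,S3,S4,S6,S7,S8,S9,S10} on symbol 0: members go to different blocks, giving {S0,S1,S2,S3,S6,S7,S8,S9,S10} and {S4}.
Split {S0,S1,S2,S3,S6,S7,S8,S9,S10} by δ(·,0) → {S0,S1,S2,S3,S6,S7,S10} and {S8,S9}.
On input 0, block {S0,S1,S2,S3,S6,S7,S10} splits into {S0,S1,S2,S7} and {S3,S6,S10}.
On input 1, block {S0,S1,S2,S7} splits into {S0,S1} and {S2,S7}.
Refine {S3,S6,S10} on symbol 0: members go to different blocks, giving {S6,S10} and {S3}.
Split {S6,S10} by δ(·,1) → {S6} and {S10}.
Stable partition: {S5,S11} | {S0,S1} | {S4} | {S8,S9} | {S6} | {S2,S7} | {S3} | {S10} — 8 equivalence classes.
S9 and S8 lie in the same block of the stable partition, so they are equivalent — no string distinguishes them.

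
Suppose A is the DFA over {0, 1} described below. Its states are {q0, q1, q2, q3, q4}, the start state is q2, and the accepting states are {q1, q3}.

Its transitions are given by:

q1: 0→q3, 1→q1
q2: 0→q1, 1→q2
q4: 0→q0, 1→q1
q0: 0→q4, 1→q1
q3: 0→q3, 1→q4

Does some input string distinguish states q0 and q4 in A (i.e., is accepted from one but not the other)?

Start with accepting vs non-accepting: {q1,q3} | {q0,q2,q4}.
Refine {q1,q3} on symbol 1: members go to different blocks, giving {q1} and {q3}.
Refine {q0,q2,q4} on symbol 0: members go to different blocks, giving {q0,q4} and {q2}.
Stable partition: {q1} | {q0,q4} | {q3} | {q2} — 4 equivalence classes.
q0 and q4 lie in the same block of the stable partition, so they are equivalent — no string distinguishes them.

No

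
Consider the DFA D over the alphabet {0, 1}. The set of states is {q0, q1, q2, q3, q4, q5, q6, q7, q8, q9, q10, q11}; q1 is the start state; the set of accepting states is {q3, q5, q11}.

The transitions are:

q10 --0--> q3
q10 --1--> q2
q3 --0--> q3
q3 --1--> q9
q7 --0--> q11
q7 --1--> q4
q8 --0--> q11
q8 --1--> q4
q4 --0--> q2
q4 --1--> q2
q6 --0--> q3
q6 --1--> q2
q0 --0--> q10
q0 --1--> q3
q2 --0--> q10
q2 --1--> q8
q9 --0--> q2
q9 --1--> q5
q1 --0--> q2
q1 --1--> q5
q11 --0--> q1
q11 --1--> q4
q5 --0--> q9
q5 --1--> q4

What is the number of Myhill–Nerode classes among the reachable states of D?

7

Reachable states from the start: {q1,q2,q3,q4,q5,q8,q9,q10,q11}. Unreachable: {q0,q6,q7} — drop them.
P0 = {q3,q5,q11} | {q1,q2,q4,q8,q9,q10}.
Split {q3,q5,q11} by δ(·,0) → {q5,q11} and {q3}.
On input 0, block {q1,q2,q4,q8,q9,q10} splits into {q1,q2,q4,q9} and {q8} and {q10}.
On input 0, block {q1,q2,q4,q9} splits into {q1,q4,q9} and {q2}.
On input 1, block {q1,q4,q9} splits into {q1,q9} and {q4}.
Stable partition: {q5,q11} | {q1,q9} | {q3} | {q8} | {q10} | {q2} | {q4} — 7 equivalence classes.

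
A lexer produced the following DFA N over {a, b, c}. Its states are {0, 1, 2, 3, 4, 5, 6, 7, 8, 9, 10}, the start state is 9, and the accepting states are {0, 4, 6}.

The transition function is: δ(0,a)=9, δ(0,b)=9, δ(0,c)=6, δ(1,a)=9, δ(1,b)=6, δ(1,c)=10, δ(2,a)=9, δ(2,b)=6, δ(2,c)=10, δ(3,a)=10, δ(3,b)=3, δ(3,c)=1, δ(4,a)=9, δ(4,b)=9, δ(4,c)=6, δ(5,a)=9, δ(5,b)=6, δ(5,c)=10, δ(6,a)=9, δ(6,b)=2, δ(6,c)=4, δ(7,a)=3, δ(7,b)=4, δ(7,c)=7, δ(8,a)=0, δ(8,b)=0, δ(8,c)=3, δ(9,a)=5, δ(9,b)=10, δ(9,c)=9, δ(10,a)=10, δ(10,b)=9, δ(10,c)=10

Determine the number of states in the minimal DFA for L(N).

Reachable states from the start: {2,4,5,6,9,10}. Unreachable: {0,1,3,7,8} — drop them.
Start with accepting vs non-accepting: {4,6} | {2,5,9,10}.
Refine {2,5,9,10} on symbol b: members go to different blocks, giving {2,5} and {9,10}.
Refine {4,6} on symbol b: members go to different blocks, giving {4} and {6}.
Split {9,10} by δ(·,a) → {9} and {10}.
Stable partition: {4} | {2,5} | {9} | {6} | {10} — 5 equivalence classes.

5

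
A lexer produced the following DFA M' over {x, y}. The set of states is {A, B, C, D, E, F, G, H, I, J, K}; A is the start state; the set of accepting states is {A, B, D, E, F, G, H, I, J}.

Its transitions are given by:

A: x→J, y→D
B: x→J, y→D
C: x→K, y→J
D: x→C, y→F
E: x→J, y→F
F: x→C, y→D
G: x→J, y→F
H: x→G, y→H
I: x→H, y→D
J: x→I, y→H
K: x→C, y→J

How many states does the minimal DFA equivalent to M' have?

4

First remove the unreachable states {B,E}; 9 states remain.
Initial partition by acceptance: {A,D,F,G,H,I,J} | {C,K}.
Refine {A,D,F,G,H,I,J} on symbol x: members go to different blocks, giving {A,G,H,I,J} and {D,F}.
Refine {A,G,H,I,J} on symbol y: members go to different blocks, giving {A,G,I} and {H,J}.
The partition is now stable with 4 blocks: {A,G,I} | {C,K} | {D,F} | {H,J}.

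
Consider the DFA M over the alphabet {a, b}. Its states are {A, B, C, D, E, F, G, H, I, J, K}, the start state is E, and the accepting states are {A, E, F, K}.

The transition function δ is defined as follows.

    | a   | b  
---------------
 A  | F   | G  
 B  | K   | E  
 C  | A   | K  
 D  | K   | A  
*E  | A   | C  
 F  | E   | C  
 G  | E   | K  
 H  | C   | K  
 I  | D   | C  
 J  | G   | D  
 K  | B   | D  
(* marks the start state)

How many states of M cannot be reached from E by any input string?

3

Starting at E and following transitions, the reachable set is {A, B, C, D, E, F, G, K}. That leaves H, I, J unreachable — 3 in total.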